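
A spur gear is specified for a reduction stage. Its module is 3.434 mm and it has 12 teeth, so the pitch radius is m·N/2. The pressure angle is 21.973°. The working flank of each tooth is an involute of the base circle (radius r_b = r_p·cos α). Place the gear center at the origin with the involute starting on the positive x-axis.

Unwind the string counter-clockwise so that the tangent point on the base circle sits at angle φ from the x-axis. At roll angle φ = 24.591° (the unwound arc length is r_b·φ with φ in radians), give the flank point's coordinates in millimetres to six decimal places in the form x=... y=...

pitch radius r_p = m·N/2 = 3.434·12/2 = 20.604000
base radius r_b = r_p·cos α = 20.604000·cos 21.973° = 19.107331
roll angle φ = 24.591° = 0.42919392 rad
x = r_b·(cos φ + φ·sin φ) = 19.107331·(0.90930149 + 0.42919392·0.41613796) = 20.786968
y = r_b·(sin φ − φ·cos φ) = 19.107331·(0.41613796 − 0.42919392·0.90930149) = 0.494331

x=20.786968 y=0.494331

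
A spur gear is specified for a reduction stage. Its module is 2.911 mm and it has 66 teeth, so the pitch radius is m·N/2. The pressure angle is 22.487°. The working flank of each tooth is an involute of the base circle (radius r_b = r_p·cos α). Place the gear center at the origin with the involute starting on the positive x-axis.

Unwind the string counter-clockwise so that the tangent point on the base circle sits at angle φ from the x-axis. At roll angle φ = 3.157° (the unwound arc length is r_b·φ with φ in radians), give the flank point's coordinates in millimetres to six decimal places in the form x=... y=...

x=88.893613 y=0.004948

pitch radius r_p = m·N/2 = 2.911·66/2 = 96.063000
base radius r_b = r_p·cos α = 96.063000·cos 22.487° = 88.758978
roll angle φ = 3.157° = 0.05510004 rad
x = r_b·(cos φ + φ·sin φ) = 88.758978·(0.99848238 + 0.05510004·0.05507217) = 88.893613
y = r_b·(sin φ − φ·cos φ) = 88.758978·(0.05507217 − 0.05510004·0.99848238) = 0.004948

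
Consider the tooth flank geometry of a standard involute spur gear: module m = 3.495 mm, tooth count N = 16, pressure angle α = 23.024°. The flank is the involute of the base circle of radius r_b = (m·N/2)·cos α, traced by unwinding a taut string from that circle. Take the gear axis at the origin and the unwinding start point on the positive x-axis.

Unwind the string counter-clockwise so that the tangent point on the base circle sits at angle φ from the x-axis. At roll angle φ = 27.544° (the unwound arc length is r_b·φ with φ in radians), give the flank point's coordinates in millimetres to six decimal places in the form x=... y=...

x=28.536612 y=0.931124

pitch radius r_p = m·N/2 = 3.495·16/2 = 27.960000
base radius r_b = r_p·cos α = 27.960000·cos 23.024° = 25.732737
roll angle φ = 27.544° = 0.48073349 rad
x = r_b·(cos φ + φ·sin φ) = 25.732737·(0.88665597 + 0.48073349·0.46242965) = 28.536612
y = r_b·(sin φ − φ·cos φ) = 25.732737·(0.46242965 − 0.48073349·0.88665597) = 0.931124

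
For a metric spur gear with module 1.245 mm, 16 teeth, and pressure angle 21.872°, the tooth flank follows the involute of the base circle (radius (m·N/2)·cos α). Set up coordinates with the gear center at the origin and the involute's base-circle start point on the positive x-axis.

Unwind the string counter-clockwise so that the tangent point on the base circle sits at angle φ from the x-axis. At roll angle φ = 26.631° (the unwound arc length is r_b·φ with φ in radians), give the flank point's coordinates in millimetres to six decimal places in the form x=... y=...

x=10.188208 y=0.302745

pitch radius r_p = m·N/2 = 1.245·16/2 = 9.960000
base radius r_b = r_p·cos α = 9.960000·cos 21.872° = 9.243063
roll angle φ = 26.631° = 0.46479863 rad
x = r_b·(cos φ + φ·sin φ) = 9.243063·(0.89391184 + 0.46479863·0.44824281) = 10.188208
y = r_b·(sin φ − φ·cos φ) = 9.243063·(0.44824281 − 0.46479863·0.89391184) = 0.302745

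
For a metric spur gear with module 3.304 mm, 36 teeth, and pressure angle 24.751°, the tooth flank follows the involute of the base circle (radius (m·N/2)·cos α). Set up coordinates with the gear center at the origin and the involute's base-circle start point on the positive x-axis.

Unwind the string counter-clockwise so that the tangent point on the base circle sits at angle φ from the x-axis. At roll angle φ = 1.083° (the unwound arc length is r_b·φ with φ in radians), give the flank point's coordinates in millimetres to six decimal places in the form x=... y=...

x=54.018304 y=0.000122

pitch radius r_p = m·N/2 = 3.304·36/2 = 59.472000
base radius r_b = r_p·cos α = 59.472000·cos 24.751° = 54.008656
roll angle φ = 1.083° = 0.01890192 rad
x = r_b·(cos φ + φ·sin φ) = 54.008656·(0.99982136 + 0.01890192·0.01890079) = 54.018304
y = r_b·(sin φ − φ·cos φ) = 54.008656·(0.01890079 − 0.01890192·0.99982136) = 0.000122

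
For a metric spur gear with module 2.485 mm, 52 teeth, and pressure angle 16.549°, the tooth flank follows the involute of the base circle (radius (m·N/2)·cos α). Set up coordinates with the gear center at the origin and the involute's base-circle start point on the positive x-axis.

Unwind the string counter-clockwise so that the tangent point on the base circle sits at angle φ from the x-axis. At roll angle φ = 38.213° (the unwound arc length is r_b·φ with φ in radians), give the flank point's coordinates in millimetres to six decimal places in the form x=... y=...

x=74.213728 y=5.856369

pitch radius r_p = m·N/2 = 2.485·52/2 = 64.610000
base radius r_b = r_p·cos α = 64.610000·cos 16.549° = 61.933627
roll angle φ = 38.213° = 0.66694267 rad
x = r_b·(cos φ + φ·sin φ) = 61.933627·(0.78571656 + 0.66694267·0.61858668) = 74.213728
y = r_b·(sin φ − φ·cos φ) = 61.933627·(0.61858668 − 0.66694267·0.78571656) = 5.856369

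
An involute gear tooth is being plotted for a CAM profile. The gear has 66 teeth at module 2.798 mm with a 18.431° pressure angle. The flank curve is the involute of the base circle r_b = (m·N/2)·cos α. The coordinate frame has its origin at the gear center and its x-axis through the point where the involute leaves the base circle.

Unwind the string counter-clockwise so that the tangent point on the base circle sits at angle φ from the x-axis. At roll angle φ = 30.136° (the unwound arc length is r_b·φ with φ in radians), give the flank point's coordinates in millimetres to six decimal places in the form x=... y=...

pitch radius r_p = m·N/2 = 2.798·66/2 = 92.334000
base radius r_b = r_p·cos α = 92.334000·cos 18.431° = 87.597736
roll angle φ = 30.136° = 0.52597242 rad
x = r_b·(cos φ + φ·sin φ) = 87.597736·(0.86483614 + 0.52597242·0.50205423) = 98.889331
y = r_b·(sin φ − φ·cos φ) = 87.597736·(0.50205423 − 0.52597242·0.86483614) = 4.132359

x=98.889331 y=4.132359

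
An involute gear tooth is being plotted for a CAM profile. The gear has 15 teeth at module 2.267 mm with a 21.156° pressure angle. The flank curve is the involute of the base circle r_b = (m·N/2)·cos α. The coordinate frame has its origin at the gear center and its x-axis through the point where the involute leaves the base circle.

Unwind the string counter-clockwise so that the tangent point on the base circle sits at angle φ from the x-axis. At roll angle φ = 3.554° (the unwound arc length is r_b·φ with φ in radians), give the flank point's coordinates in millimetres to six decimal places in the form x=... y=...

x=15.887028 y=0.001261

pitch radius r_p = m·N/2 = 2.267·15/2 = 17.002500
base radius r_b = r_p·cos α = 17.002500·cos 21.156° = 15.856552
roll angle φ = 3.554° = 0.06202900 rad
x = r_b·(cos φ + φ·sin φ) = 15.856552·(0.99807682 + 0.06202900·0.06198923) = 15.887028
y = r_b·(sin φ − φ·cos φ) = 15.856552·(0.06198923 − 0.06202900·0.99807682) = 0.001261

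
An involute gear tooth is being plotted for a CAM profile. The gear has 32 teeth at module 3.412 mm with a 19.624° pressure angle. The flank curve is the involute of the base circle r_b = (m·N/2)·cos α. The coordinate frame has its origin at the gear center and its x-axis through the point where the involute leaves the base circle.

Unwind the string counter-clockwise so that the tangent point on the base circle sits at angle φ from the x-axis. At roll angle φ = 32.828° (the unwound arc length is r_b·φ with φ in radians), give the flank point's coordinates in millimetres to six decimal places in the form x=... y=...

x=59.181212 y=3.119329

pitch radius r_p = m·N/2 = 3.412·32/2 = 54.592000
base radius r_b = r_p·cos α = 54.592000·cos 19.624° = 51.421125
roll angle φ = 32.828° = 0.57295669 rad
x = r_b·(cos φ + φ·sin φ) = 51.421125·(0.84030177 + 0.57295669·0.54211892) = 59.181212
y = r_b·(sin φ − φ·cos φ) = 51.421125·(0.54211892 − 0.57295669·0.84030177) = 3.119329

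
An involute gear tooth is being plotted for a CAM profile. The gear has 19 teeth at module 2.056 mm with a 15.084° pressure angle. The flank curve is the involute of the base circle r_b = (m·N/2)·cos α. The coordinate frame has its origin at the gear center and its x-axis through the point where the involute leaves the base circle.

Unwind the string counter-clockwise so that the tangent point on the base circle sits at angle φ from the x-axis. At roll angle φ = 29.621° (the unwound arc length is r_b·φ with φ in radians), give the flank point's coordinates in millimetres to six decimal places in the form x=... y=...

pitch radius r_p = m·N/2 = 2.056·19/2 = 19.532000
base radius r_b = r_p·cos α = 19.532000·cos 15.084° = 18.859032
roll angle φ = 29.621° = 0.51698398 rad
x = r_b·(cos φ + φ·sin φ) = 18.859032·(0.86931383 + 0.51698398·0.49426052) = 21.213367
y = r_b·(sin φ − φ·cos φ) = 18.859032·(0.49426052 − 0.51698398·0.86931383) = 0.845624

x=21.213367 y=0.845624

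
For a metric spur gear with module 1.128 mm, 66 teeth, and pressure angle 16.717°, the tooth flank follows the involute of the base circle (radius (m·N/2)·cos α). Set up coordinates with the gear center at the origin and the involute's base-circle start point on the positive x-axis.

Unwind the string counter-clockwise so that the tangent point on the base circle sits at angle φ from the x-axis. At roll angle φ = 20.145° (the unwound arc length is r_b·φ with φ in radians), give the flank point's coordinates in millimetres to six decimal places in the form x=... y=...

x=37.786753 y=0.510157

pitch radius r_p = m·N/2 = 1.128·66/2 = 37.224000
base radius r_b = r_p·cos α = 37.224000·cos 16.717° = 35.650809
roll angle φ = 20.145° = 0.35159658 rad
x = r_b·(cos φ + φ·sin φ) = 35.650809·(0.93882405 + 0.35159658·0.34439715) = 37.786753
y = r_b·(sin φ − φ·cos φ) = 35.650809·(0.34439715 − 0.35159658·0.93882405) = 0.510157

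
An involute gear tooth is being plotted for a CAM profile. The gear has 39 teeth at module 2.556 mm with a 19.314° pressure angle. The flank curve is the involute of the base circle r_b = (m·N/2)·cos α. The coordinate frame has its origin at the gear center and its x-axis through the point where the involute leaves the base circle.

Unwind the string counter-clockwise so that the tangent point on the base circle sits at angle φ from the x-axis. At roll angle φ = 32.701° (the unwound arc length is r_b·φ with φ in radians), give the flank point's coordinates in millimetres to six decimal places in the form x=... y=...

pitch radius r_p = m·N/2 = 2.556·39/2 = 49.842000
base radius r_b = r_p·cos α = 49.842000·cos 19.314° = 47.036900
roll angle φ = 32.701° = 0.57074012 rad
x = r_b·(cos φ + φ·sin φ) = 47.036900·(0.84150135 + 0.57074012·0.54025501) = 54.085218
y = r_b·(sin φ − φ·cos φ) = 47.036900·(0.54025501 − 0.57074012·0.84150135) = 2.821105

x=54.085218 y=2.821105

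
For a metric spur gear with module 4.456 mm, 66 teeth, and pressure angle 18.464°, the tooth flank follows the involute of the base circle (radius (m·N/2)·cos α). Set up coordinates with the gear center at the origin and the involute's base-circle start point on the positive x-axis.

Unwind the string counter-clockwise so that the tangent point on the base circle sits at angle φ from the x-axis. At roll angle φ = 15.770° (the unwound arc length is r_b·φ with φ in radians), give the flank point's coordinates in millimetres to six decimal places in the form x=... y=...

pitch radius r_p = m·N/2 = 4.456·66/2 = 147.048000
base radius r_b = r_p·cos α = 147.048000·cos 18.464° = 139.478386
roll angle φ = 15.770° = 0.27523842 rad
x = r_b·(cos φ + φ·sin φ) = 139.478386·(0.96236043 + 0.27523842·0.27177639) = 144.661924
y = r_b·(sin φ − φ·cos φ) = 139.478386·(0.27177639 − 0.27523842·0.96236043) = 0.962098

x=144.661924 y=0.962098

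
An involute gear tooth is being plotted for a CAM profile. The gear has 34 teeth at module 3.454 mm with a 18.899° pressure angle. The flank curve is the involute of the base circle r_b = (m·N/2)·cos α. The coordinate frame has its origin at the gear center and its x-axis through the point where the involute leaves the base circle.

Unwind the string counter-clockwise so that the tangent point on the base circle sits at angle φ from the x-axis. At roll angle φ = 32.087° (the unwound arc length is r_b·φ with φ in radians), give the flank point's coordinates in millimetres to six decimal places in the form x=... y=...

x=63.592733 y=3.151520

pitch radius r_p = m·N/2 = 3.454·34/2 = 58.718000
base radius r_b = r_p·cos α = 58.718000·cos 18.899° = 55.552572
roll angle φ = 32.087° = 0.56002380 rad
x = r_b·(cos φ + φ·sin φ) = 55.552572·(0.84724247 + 0.56002380·0.53120636) = 63.592733
y = r_b·(sin φ − φ·cos φ) = 55.552572·(0.53120636 − 0.56002380·0.84724247) = 3.151520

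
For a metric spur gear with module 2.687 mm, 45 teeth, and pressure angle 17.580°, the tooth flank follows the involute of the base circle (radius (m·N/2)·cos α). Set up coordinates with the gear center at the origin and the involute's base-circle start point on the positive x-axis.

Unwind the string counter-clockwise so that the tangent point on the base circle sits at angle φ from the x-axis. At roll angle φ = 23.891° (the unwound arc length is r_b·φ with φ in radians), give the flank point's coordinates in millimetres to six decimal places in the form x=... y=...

x=62.428597 y=1.368743

pitch radius r_p = m·N/2 = 2.687·45/2 = 60.457500
base radius r_b = r_p·cos α = 60.457500·cos 17.580° = 57.633902
roll angle φ = 23.891° = 0.41697661 rad
x = r_b·(cos φ + φ·sin φ) = 57.633902·(0.91431758 + 0.41697661·0.40499797) = 62.428597
y = r_b·(sin φ − φ·cos φ) = 57.633902·(0.40499797 − 0.41697661·0.91431758) = 1.368743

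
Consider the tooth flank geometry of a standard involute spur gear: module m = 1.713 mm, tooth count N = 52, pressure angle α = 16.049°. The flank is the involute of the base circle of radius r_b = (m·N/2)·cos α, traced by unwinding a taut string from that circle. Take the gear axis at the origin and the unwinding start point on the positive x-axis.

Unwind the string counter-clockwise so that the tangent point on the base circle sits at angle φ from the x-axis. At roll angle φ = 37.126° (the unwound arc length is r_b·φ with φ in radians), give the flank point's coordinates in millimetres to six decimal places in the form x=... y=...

x=50.866336 y=3.721052

pitch radius r_p = m·N/2 = 1.713·52/2 = 44.538000
base radius r_b = r_p·cos α = 44.538000·cos 16.049° = 42.802159
roll angle φ = 37.126° = 0.64797094 rad
x = r_b·(cos φ + φ·sin φ) = 42.802159·(0.79731012 + 0.64797094·0.60356986) = 50.866336
y = r_b·(sin φ − φ·cos φ) = 42.802159·(0.60356986 − 0.64797094·0.79731012) = 3.721052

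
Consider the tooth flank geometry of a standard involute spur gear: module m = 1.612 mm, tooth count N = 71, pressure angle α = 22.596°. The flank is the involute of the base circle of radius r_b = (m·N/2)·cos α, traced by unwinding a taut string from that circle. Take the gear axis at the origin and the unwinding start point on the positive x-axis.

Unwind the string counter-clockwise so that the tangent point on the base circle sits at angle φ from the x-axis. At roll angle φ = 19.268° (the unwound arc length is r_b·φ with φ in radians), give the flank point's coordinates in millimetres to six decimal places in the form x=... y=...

pitch radius r_p = m·N/2 = 1.612·71/2 = 57.226000
base radius r_b = r_p·cos α = 57.226000·cos 22.596° = 52.833163
roll angle φ = 19.268° = 0.33629004 rad
x = r_b·(cos φ + φ·sin φ) = 52.833163·(0.94398540 + 0.33629004·0.32998722) = 55.736705
y = r_b·(sin φ − φ·cos φ) = 52.833163·(0.32998722 − 0.33629004·0.94398540) = 0.662229

x=55.736705 y=0.662229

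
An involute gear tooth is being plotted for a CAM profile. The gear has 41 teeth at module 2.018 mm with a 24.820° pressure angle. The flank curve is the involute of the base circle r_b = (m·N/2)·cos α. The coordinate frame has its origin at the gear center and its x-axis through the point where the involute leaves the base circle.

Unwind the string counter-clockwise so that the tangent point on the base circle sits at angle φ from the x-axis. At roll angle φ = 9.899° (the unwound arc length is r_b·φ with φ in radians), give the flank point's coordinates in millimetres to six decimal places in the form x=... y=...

x=38.104004 y=0.064354

pitch radius r_p = m·N/2 = 2.018·41/2 = 41.369000
base radius r_b = r_p·cos α = 41.369000·cos 24.820° = 37.547787
roll angle φ = 9.899° = 0.17277014 rad
x = r_b·(cos φ + φ·sin φ) = 37.547787·(0.98511233 + 0.17277014·0.17191191) = 38.104004
y = r_b·(sin φ − φ·cos φ) = 37.547787·(0.17191191 − 0.17277014·0.98511233) = 0.064354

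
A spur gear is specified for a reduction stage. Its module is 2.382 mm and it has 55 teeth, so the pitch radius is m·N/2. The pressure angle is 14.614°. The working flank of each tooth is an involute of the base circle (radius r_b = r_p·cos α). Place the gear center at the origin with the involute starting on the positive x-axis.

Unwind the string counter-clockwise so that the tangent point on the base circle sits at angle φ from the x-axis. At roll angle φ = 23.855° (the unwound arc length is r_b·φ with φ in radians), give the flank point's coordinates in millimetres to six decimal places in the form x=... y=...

pitch radius r_p = m·N/2 = 2.382·55/2 = 65.505000
base radius r_b = r_p·cos α = 65.505000·cos 14.614° = 63.385753
roll angle φ = 23.855° = 0.41634829 rad
x = r_b·(cos φ + φ·sin φ) = 63.385753·(0.91457187 + 0.41634829·0.40442341) = 68.643783
y = r_b·(sin φ − φ·cos φ) = 63.385753·(0.40442341 − 0.41634829·0.91457187) = 1.498628

x=68.643783 y=1.498628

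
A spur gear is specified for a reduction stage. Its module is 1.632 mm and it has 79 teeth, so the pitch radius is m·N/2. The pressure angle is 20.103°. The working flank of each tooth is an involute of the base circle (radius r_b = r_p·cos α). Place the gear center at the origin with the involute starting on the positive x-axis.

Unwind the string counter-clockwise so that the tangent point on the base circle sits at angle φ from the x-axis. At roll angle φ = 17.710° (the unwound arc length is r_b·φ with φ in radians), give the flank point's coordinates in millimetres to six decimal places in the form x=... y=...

pitch radius r_p = m·N/2 = 1.632·79/2 = 64.464000
base radius r_b = r_p·cos α = 64.464000·cos 20.103° = 60.536612
roll angle φ = 17.710° = 0.30909781 rad
x = r_b·(cos φ + φ·sin φ) = 60.536612·(0.95260840 + 0.30909781·0.30419933) = 63.359782
y = r_b·(sin φ − φ·cos φ) = 60.536612·(0.30419933 − 0.30909781·0.95260840) = 0.590241

x=63.359782 y=0.590241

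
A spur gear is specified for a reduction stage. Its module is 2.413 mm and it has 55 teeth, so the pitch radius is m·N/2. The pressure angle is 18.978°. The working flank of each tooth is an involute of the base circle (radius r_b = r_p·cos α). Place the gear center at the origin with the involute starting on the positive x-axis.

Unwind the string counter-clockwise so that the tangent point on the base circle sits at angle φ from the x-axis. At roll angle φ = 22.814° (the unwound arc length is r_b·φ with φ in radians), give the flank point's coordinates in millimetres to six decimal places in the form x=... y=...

pitch radius r_p = m·N/2 = 2.413·55/2 = 66.357500
base radius r_b = r_p·cos α = 66.357500·cos 18.978° = 62.750540
roll angle φ = 22.814° = 0.39817942 rad
x = r_b·(cos φ + φ·sin φ) = 62.750540·(0.92176844 + 0.39817942·0.38774083) = 67.529549
y = r_b·(sin φ − φ·cos φ) = 62.750540·(0.38774083 − 0.39817942·0.92176844) = 1.299665

x=67.529549 y=1.299665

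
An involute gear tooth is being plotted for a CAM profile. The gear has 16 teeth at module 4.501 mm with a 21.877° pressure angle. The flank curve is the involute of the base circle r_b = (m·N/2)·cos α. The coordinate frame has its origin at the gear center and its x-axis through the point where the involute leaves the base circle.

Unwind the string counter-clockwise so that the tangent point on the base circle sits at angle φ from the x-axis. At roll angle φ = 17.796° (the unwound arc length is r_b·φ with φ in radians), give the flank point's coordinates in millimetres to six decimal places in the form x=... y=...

x=34.988047 y=0.330539

pitch radius r_p = m·N/2 = 4.501·16/2 = 36.008000
base radius r_b = r_p·cos α = 36.008000·cos 21.877° = 33.414917
roll angle φ = 17.796° = 0.31059879 rad
x = r_b·(cos φ + φ·sin φ) = 33.414917·(0.95215073 + 0.31059879·0.30562883) = 34.988047
y = r_b·(sin φ − φ·cos φ) = 33.414917·(0.30562883 − 0.31059879·0.95215073) = 0.330539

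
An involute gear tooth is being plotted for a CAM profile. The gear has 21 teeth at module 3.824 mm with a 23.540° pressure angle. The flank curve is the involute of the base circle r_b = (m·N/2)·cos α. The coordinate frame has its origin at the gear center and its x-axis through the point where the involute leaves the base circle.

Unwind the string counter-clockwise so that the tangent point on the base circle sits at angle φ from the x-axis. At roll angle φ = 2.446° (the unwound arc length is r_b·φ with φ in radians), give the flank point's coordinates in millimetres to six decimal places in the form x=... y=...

pitch radius r_p = m·N/2 = 3.824·21/2 = 40.152000
base radius r_b = r_p·cos α = 40.152000·cos 23.540° = 36.810610
roll angle φ = 2.446° = 0.04269075 rad
x = r_b·(cos φ + φ·sin φ) = 36.810610·(0.99908889 + 0.04269075·0.04267779) = 36.844138
y = r_b·(sin φ − φ·cos φ) = 36.810610·(0.04267779 − 0.04269075·0.99908889) = 0.000954

x=36.844138 y=0.000954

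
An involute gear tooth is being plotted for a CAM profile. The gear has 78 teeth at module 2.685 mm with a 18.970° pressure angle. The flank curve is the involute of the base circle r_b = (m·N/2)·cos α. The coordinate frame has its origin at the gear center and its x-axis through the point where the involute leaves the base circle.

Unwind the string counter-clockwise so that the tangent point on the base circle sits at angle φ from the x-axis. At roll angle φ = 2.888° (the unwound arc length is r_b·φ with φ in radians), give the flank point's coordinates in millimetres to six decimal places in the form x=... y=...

pitch radius r_p = m·N/2 = 2.685·78/2 = 104.715000
base radius r_b = r_p·cos α = 104.715000·cos 18.970° = 99.027815
roll angle φ = 2.888° = 0.05040511 rad
x = r_b·(cos φ + φ·sin φ) = 99.027815·(0.99872993 + 0.05040511·0.05038377) = 99.153533
y = r_b·(sin φ − φ·cos φ) = 99.027815·(0.05038377 − 0.05040511·0.99872993) = 0.004226

x=99.153533 y=0.004226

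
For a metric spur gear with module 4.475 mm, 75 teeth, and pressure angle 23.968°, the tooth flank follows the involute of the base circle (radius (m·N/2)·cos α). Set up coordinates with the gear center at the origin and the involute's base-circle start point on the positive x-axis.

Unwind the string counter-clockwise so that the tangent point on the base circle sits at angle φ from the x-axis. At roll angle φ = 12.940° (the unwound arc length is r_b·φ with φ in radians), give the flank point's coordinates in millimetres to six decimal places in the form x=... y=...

x=157.203428 y=0.585813

pitch radius r_p = m·N/2 = 4.475·75/2 = 167.812500
base radius r_b = r_p·cos α = 167.812500·cos 23.968° = 153.342444
roll angle φ = 12.940° = 0.22584561 rad
x = r_b·(cos φ + φ·sin φ) = 153.342444·(0.97460510 + 0.22584561·0.22393057) = 157.203428
y = r_b·(sin φ − φ·cos φ) = 153.342444·(0.22393057 − 0.22584561·0.97460510) = 0.585813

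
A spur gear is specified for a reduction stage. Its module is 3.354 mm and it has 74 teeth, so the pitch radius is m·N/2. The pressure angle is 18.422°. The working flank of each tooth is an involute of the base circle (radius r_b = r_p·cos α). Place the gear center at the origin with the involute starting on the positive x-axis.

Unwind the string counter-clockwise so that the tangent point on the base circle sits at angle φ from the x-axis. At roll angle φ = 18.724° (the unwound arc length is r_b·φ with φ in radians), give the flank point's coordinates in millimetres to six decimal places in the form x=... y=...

pitch radius r_p = m·N/2 = 3.354·74/2 = 124.098000
base radius r_b = r_p·cos α = 124.098000·cos 18.422° = 117.738566
roll angle φ = 18.724° = 0.32679545 rad
x = r_b·(cos φ + φ·sin φ) = 117.738566·(0.94707590 + 0.32679545·0.32100973) = 123.858665
y = r_b·(sin φ − φ·cos φ) = 117.738566·(0.32100973 − 0.32679545·0.94707590) = 1.355128

x=123.858665 y=1.355128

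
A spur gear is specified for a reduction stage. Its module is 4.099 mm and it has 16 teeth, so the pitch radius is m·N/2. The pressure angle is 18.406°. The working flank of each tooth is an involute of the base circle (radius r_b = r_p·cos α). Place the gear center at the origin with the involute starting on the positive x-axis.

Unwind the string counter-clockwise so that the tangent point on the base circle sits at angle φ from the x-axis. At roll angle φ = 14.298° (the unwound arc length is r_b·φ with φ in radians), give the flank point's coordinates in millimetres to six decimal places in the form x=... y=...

x=32.068235 y=0.160174

pitch radius r_p = m·N/2 = 4.099·16/2 = 32.792000
base radius r_b = r_p·cos α = 32.792000·cos 18.406° = 31.114458
roll angle φ = 14.298° = 0.24954718 rad
x = r_b·(cos φ + φ·sin φ) = 31.114458·(0.96902435 + 0.24954718·0.24696519) = 32.068235
y = r_b·(sin φ − φ·cos φ) = 31.114458·(0.24696519 − 0.24954718·0.96902435) = 0.160174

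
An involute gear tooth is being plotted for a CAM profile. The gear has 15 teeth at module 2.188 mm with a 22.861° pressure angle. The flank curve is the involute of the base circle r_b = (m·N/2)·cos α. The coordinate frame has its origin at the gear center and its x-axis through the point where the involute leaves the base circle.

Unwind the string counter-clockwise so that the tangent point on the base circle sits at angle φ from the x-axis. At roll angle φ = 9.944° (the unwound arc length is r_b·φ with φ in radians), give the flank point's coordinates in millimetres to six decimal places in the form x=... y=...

pitch radius r_p = m·N/2 = 2.188·15/2 = 16.410000
base radius r_b = r_p·cos α = 16.410000·cos 22.861° = 15.120995
roll angle φ = 9.944° = 0.17355554 rad
x = r_b·(cos φ + φ·sin φ) = 15.120995·(0.98497700 + 0.17355554·0.17268556) = 15.347017
y = r_b·(sin φ − φ·cos φ) = 15.120995·(0.17268556 − 0.17355554·0.98497700) = 0.026270

x=15.347017 y=0.026270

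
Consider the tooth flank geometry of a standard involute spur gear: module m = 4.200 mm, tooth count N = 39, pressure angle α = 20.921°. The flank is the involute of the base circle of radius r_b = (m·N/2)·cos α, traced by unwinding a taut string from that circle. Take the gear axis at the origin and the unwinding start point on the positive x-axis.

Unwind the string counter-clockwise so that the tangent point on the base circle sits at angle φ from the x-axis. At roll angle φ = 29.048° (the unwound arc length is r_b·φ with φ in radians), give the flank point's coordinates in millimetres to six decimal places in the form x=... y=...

x=85.709396 y=3.238326

pitch radius r_p = m·N/2 = 4.200·39/2 = 81.900000
base radius r_b = r_p·cos α = 81.900000·cos 20.921° = 76.500633
roll angle φ = 29.048° = 0.50698324 rad
x = r_b·(cos φ + φ·sin φ) = 76.500633·(0.87421325 + 0.50698324·0.48554217) = 85.709396
y = r_b·(sin φ − φ·cos φ) = 76.500633·(0.48554217 − 0.50698324·0.87421325) = 3.238326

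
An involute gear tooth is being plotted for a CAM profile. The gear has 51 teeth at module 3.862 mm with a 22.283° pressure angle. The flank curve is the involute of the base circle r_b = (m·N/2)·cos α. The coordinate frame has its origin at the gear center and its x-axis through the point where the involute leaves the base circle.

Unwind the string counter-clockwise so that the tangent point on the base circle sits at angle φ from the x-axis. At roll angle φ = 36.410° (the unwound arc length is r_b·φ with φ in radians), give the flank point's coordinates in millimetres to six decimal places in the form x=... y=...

x=107.710072 y=7.484761

pitch radius r_p = m·N/2 = 3.862·51/2 = 98.481000
base radius r_b = r_p·cos α = 98.481000·cos 22.283° = 91.126662
roll angle φ = 36.410° = 0.63547438 rad
x = r_b·(cos φ + φ·sin φ) = 91.126662·(0.80479021 + 0.63547438·0.59355936) = 107.710072
y = r_b·(sin φ − φ·cos φ) = 91.126662·(0.59355936 − 0.63547438·0.80479021) = 7.484761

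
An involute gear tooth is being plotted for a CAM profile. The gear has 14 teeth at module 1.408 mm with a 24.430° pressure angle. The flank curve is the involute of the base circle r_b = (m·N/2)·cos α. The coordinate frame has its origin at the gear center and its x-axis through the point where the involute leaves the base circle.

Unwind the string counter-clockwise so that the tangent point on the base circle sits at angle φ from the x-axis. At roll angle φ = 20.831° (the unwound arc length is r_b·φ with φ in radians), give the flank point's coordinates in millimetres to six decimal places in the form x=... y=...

x=9.547185 y=0.141858

pitch radius r_p = m·N/2 = 1.408·14/2 = 9.856000
base radius r_b = r_p·cos α = 9.856000·cos 24.430° = 8.973565
roll angle φ = 20.831° = 0.36356954 rad
x = r_b·(cos φ + φ·sin φ) = 8.973565·(0.93463341 + 0.36356954·0.35561270) = 9.547185
y = r_b·(sin φ − φ·cos φ) = 8.973565·(0.35561270 − 0.36356954·0.93463341) = 0.141858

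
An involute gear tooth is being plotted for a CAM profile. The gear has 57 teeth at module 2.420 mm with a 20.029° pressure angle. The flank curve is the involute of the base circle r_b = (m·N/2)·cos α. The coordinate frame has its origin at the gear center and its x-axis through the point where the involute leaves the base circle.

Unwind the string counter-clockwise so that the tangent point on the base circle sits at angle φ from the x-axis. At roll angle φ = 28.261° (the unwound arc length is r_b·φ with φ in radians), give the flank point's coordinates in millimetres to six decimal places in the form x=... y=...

x=72.208184 y=2.529510

pitch radius r_p = m·N/2 = 2.420·57/2 = 68.970000
base radius r_b = r_p·cos α = 68.970000·cos 20.029° = 64.798652
roll angle φ = 28.261° = 0.49324750 rad
x = r_b·(cos φ + φ·sin φ) = 64.798652·(0.88079985 + 0.49324750·0.47348878) = 72.208184
y = r_b·(sin φ − φ·cos φ) = 64.798652·(0.47348878 − 0.49324750·0.88079985) = 2.529510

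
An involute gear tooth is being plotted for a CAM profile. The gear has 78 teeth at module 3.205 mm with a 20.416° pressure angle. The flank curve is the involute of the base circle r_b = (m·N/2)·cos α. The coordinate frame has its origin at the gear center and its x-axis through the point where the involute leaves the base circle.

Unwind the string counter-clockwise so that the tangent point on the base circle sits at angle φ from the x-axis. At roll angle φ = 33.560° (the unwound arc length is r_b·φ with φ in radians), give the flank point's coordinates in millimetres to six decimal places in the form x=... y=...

pitch radius r_p = m·N/2 = 3.205·78/2 = 124.995000
base radius r_b = r_p·cos α = 124.995000·cos 20.416° = 117.143391
roll angle φ = 33.560° = 0.58573250 rad
x = r_b·(cos φ + φ·sin φ) = 117.143391·(0.83330738 + 0.58573250·0.55280993) = 135.547334
y = r_b·(sin φ − φ·cos φ) = 117.143391·(0.55280993 − 0.58573250·0.83330738) = 7.580901

x=135.547334 y=7.580901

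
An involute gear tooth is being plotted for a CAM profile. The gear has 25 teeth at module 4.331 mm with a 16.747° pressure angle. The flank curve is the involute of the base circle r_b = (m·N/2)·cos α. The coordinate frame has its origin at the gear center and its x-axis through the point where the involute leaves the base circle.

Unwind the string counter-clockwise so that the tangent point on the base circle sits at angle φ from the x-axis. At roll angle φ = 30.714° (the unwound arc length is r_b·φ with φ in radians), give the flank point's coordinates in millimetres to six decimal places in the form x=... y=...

x=58.763294 y=2.586215

pitch radius r_p = m·N/2 = 4.331·25/2 = 54.137500
base radius r_b = r_p·cos α = 54.137500·cos 16.747° = 51.841336
roll angle φ = 30.714° = 0.53606043 rad
x = r_b·(cos φ + φ·sin φ) = 51.841336·(0.85972750 + 0.53606043·0.51075300) = 58.763294
y = r_b·(sin φ − φ·cos φ) = 51.841336·(0.51075300 − 0.53606043·0.85972750) = 2.586215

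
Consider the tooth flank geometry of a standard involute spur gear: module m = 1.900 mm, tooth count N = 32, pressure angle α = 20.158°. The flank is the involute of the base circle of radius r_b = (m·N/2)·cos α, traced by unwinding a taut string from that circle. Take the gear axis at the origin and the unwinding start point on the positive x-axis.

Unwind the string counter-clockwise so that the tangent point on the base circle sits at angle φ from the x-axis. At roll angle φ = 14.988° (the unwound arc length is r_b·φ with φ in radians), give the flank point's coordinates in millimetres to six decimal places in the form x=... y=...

pitch radius r_p = m·N/2 = 1.900·32/2 = 30.400000
base radius r_b = r_p·cos α = 30.400000·cos 20.158° = 28.537875
roll angle φ = 14.988° = 0.26158995 rad
x = r_b·(cos φ + φ·sin φ) = 28.537875·(0.96598001 + 0.26158995·0.25861674) = 29.497648
y = r_b·(sin φ − φ·cos φ) = 28.537875·(0.25861674 − 0.26158995·0.96598001) = 0.169118

x=29.497648 y=0.169118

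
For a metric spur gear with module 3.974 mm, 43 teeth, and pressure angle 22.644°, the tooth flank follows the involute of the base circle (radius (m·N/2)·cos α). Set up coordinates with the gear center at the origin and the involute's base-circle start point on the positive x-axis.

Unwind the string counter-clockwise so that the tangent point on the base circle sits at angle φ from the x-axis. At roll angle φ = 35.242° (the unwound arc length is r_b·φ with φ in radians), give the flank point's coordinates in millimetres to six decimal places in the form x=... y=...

pitch radius r_p = m·N/2 = 3.974·43/2 = 85.441000
base radius r_b = r_p·cos α = 85.441000·cos 22.644° = 78.854766
roll angle φ = 35.242° = 0.61508893 rad
x = r_b·(cos φ + φ·sin φ) = 78.854766·(0.81672213 + 0.61508893·0.57703116) = 92.389998
y = r_b·(sin φ − φ·cos φ) = 78.854766·(0.57703116 − 0.61508893·0.81672213) = 5.888433

x=92.389998 y=5.888433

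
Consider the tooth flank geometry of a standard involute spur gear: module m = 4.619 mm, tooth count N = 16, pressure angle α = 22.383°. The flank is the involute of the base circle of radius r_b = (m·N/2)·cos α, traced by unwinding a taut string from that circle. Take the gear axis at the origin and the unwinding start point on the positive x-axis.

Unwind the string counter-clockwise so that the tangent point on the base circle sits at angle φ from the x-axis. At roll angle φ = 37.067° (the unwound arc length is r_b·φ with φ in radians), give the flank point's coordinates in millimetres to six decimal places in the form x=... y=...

pitch radius r_p = m·N/2 = 4.619·16/2 = 36.952000
base radius r_b = r_p·cos α = 36.952000·cos 22.383° = 34.168002
roll angle φ = 37.067° = 0.64694119 rad
x = r_b·(cos φ + φ·sin φ) = 34.168002·(0.79793122 + 0.64694119·0.60274851) = 40.587283
y = r_b·(sin φ − φ·cos φ) = 34.168002·(0.60274851 − 0.64694119·0.79793122) = 2.956692

x=40.587283 y=2.956692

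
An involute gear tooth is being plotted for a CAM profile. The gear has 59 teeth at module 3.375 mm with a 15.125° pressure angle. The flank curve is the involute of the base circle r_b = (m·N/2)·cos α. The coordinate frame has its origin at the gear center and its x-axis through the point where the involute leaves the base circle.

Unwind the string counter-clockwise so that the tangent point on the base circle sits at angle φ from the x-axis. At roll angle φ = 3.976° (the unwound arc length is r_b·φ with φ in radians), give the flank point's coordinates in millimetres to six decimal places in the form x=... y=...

x=96.344685 y=0.010701

pitch radius r_p = m·N/2 = 3.375·59/2 = 99.562500
base radius r_b = r_p·cos α = 99.562500·cos 15.125° = 96.113543
roll angle φ = 3.976° = 0.06939429 rad
x = r_b·(cos φ + φ·sin φ) = 96.113543·(0.99759318 + 0.06939429·0.06933861) = 96.344685
y = r_b·(sin φ − φ·cos φ) = 96.113543·(0.06933861 − 0.06939429·0.99759318) = 0.010701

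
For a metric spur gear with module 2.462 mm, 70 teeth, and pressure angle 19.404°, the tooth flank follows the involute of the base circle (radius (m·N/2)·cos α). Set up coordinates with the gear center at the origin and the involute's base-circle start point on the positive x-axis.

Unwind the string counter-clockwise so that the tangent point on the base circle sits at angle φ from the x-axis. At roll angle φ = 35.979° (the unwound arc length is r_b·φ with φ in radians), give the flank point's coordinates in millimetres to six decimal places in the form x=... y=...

x=95.754491 y=6.447552

pitch radius r_p = m·N/2 = 2.462·70/2 = 86.170000
base radius r_b = r_p·cos α = 86.170000·cos 19.404° = 81.275498
roll angle φ = 35.979° = 0.62795201 rad
x = r_b·(cos φ + φ·sin φ) = 81.275498·(0.80923237 + 0.62795201·0.58748869) = 95.754491
y = r_b·(sin φ − φ·cos φ) = 81.275498·(0.58748869 − 0.62795201·0.80923237) = 6.447552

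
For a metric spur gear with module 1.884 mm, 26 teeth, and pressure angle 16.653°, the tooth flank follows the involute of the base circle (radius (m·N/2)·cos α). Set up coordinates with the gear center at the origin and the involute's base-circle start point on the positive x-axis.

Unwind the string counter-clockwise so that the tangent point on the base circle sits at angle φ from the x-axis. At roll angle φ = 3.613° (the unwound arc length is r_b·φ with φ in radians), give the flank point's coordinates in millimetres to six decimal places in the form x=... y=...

pitch radius r_p = m·N/2 = 1.884·26/2 = 24.492000
base radius r_b = r_p·cos α = 24.492000·cos 16.653° = 23.464754
roll angle φ = 3.613° = 0.06305875 rad
x = r_b·(cos φ + φ·sin φ) = 23.464754·(0.99801246 + 0.06305875·0.06301696) = 23.511360
y = r_b·(sin φ − φ·cos φ) = 23.464754·(0.06301696 − 0.06305875·0.99801246) = 0.001960

x=23.511360 y=0.001960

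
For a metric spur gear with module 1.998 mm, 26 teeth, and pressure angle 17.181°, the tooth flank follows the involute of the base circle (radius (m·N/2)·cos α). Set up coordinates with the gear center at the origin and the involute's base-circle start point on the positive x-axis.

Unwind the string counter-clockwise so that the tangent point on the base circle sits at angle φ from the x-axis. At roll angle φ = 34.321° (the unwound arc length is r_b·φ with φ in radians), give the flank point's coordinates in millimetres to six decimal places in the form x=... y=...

pitch radius r_p = m·N/2 = 1.998·26/2 = 25.974000
base radius r_b = r_p·cos α = 25.974000·cos 17.181° = 24.814946
roll angle φ = 34.321° = 0.59901445 rad
x = r_b·(cos φ + φ·sin φ) = 24.814946·(0.82589170 + 0.59901445·0.56382879) = 28.875497
y = r_b·(sin φ − φ·cos φ) = 24.814946·(0.56382879 − 0.59901445·0.82589170) = 1.714905

x=28.875497 y=1.714905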